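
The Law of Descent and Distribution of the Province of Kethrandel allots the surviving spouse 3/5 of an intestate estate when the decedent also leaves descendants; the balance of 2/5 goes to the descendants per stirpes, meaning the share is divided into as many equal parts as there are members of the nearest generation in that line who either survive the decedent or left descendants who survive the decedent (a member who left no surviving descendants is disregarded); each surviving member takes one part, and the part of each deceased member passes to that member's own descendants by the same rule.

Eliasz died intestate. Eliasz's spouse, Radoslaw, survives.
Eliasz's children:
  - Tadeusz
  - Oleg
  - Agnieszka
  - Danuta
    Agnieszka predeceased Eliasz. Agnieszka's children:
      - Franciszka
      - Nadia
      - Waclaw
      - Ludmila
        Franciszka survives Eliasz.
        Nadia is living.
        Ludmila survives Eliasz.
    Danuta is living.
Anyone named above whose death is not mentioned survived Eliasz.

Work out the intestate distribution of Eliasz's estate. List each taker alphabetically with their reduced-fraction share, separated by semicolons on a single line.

Danuta 1/10; Franciszka 1/40; Ludmila 1/40; Nadia 1/40; Oleg 1/10; Radoslaw 3/5; Tadeusz 1/10; Waclaw 1/40

Radoslaw, as surviving spouse, takes 3/5.
The remaining 2/5 passes to Eliasz's descendants per stirpes.
The 2/5 is divided into 4 equal shares of 1/10 among Tadeusz, Oleg, Agnieszka, Danuta.
Tadeusz is living and takes 1/10.
Oleg is living and takes 1/10.
Agnieszka predeceased; the 1/10 allotted to Agnieszka's branch passes to Agnieszka's issue by representation.
The 1/10 is divided into 4 equal shares of 1/40 among Franciszka, Nadia, Waclaw, Ludmila.
Franciszka is living and takes 1/40.
Nadia is living and takes 1/40.
Waclaw is living and takes 1/40.
Ludmila is living and takes 1/40.
Danuta is living and takes 1/10.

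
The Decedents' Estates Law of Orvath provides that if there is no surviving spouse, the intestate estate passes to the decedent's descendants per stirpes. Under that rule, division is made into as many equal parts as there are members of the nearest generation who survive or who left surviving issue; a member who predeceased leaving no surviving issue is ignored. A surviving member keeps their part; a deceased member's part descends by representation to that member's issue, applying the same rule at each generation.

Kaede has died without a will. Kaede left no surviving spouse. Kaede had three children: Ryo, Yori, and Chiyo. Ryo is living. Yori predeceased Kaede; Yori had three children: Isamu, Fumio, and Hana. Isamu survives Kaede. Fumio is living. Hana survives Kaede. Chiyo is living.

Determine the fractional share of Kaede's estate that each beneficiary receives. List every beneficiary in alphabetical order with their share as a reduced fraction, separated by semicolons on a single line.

There is no surviving spouse, so the entire estate passes to Kaede's descendants per stirpes.
The estate is divided into 3 equal shares of 1/3 among Ryo, Yori, Chiyo.
Ryo is living and takes 1/3.
Yori predeceased; the 1/3 allotted to Yori's branch passes to Yori's issue by representation.
The 1/3 is divided into 3 equal shares of 1/9 among Isamu, Fumio, Hana.
Isamu is living and takes 1/9.
Fumio is living and takes 1/9.
Hana is living and takes 1/9.
Chiyo is living and takes 1/3.

Chiyo 1/3; Fumio 1/9; Hana 1/9; Isamu 1/9; Ryo 1/3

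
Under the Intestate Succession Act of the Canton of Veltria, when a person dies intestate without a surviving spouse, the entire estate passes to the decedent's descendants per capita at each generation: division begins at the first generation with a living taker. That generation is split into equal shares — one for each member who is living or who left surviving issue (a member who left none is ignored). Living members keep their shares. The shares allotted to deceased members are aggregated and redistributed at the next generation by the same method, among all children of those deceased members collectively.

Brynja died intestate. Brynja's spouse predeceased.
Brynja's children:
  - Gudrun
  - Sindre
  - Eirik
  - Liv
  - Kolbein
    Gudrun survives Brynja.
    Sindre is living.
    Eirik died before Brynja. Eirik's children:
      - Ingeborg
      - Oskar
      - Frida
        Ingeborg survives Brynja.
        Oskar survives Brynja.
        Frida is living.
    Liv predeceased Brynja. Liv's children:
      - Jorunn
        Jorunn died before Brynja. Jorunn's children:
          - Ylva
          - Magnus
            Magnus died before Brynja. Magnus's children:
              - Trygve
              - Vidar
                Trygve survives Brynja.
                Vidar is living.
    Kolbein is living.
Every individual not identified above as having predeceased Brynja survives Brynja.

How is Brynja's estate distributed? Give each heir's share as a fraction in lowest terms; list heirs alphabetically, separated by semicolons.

Frida 1/10; Gudrun 1/5; Ingeborg 1/10; Kolbein 1/5; Oskar 1/10; Sindre 1/5; Trygve 1/40; Vidar 1/40; Ylva 1/20

There is no surviving spouse, so the entire estate passes to Brynja's descendants per capita at each generation.
At generation 1 (Gudrun, Sindre, Eirik, Liv, Kolbein) there are 5 shares of (1)/5 = 1/5 each.
Living: Gudrun, Sindre, and Kolbein — each takes 1/5.
Deceased: Eirik and Liv. Their combined 2/5 is pooled and carried to generation 2.
At generation 2 (Ingeborg, Oskar, Frida, Jorunn) there are 4 shares of (2/5)/4 = 1/10 each.
Living: Ingeborg, Oskar, and Frida — each takes 1/10.
Deceased: Jorunn. That 1/10 share is carried to generation 3.
At generation 3 (Ylva, Magnus) there are 2 shares of (1/10)/2 = 1/20 each.
Living: Ylva — each takes 1/20.
Deceased: Magnus. That 1/20 share is carried to generation 4.
At generation 4 (Trygve, Vidar) there are 2 shares of (1/20)/2 = 1/40 each.
Living: Trygve and Vidar — each takes 1/40.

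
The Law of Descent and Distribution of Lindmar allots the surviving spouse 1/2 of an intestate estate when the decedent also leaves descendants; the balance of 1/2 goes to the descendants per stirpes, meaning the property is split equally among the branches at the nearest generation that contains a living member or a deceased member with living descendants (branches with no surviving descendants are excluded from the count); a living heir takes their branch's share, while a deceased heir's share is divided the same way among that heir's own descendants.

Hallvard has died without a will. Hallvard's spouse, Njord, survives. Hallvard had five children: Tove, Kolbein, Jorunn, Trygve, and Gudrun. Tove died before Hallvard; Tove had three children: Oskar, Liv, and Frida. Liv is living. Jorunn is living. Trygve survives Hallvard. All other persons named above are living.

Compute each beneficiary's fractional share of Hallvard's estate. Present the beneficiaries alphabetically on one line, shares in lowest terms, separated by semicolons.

Njord, as surviving spouse, takes 1/2.
The remaining 1/2 passes to Hallvard's descendants per stirpes.
The 1/2 is divided into 5 equal shares of 1/10 among Tove, Kolbein, Jorunn, Trygve, Gudrun.
Tove predeceased; the 1/10 allotted to Tove's branch passes to Tove's issue by representation.
The 1/10 is divided into 3 equal shares of 1/30 among Oskar, Liv, Frida.
Oskar is living and takes 1/30.
Liv is living and takes 1/30.
Frida is living and takes 1/30.
Kolbein is living and takes 1/10.
Jorunn is living and takes 1/10.
Trygve is living and takes 1/10.
Gudrun is living and takes 1/10.

Frida 1/30; Gudrun 1/10; Jorunn 1/10; Kolbein 1/10; Liv 1/30; Njord 1/2; Oskar 1/30; Trygve 1/10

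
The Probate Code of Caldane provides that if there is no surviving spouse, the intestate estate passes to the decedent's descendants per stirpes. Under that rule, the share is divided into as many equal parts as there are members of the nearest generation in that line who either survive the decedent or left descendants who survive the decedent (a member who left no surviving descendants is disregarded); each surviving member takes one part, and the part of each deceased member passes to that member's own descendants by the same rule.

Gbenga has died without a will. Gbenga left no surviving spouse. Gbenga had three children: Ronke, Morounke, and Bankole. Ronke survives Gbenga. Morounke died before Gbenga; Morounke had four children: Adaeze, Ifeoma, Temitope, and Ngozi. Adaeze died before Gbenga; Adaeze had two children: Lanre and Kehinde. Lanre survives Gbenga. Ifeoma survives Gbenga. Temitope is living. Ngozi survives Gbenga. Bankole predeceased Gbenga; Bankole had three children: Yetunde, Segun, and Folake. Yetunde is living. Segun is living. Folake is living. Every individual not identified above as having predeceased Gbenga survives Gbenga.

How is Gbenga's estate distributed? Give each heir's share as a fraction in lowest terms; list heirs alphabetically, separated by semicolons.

There is no surviving spouse, so the entire estate passes to Gbenga's descendants per stirpes.
The estate is divided into 3 equal shares of 1/3 among Ronke, Morounke, Bankole.
Ronke is living and takes 1/3.
Morounke predeceased; the 1/3 allotted to Morounke's branch passes to Morounke's issue by representation.
The 1/3 is divided into 4 equal shares of 1/12 among Adaeze, Ifeoma, Temitope, Ngozi.
Adaeze predeceased; the 1/12 allotted to Adaeze's branch passes to Adaeze's issue by representation.
The 1/12 is divided into 2 equal shares of 1/24 among Lanre, Kehinde.
Lanre is living and takes 1/24.
Kehinde is living and takes 1/24.
Ifeoma is living and takes 1/12.
Temitope is living and takes 1/12.
Ngozi is living and takes 1/12.
Bankole predeceased; the 1/3 allotted to Bankole's branch passes to Bankole's issue by representation.
The 1/3 is divided into 3 equal shares of 1/9 among Yetunde, Segun, Folake.
Yetunde is living and takes 1/9.
Segun is living and takes 1/9.
Folake is living and takes 1/9.

Folake 1/9; Ifeoma 1/12; Kehinde 1/24; Lanre 1/24; Ngozi 1/12; Ronke 1/3; Segun 1/9; Temitope 1/12; Yetunde 1/9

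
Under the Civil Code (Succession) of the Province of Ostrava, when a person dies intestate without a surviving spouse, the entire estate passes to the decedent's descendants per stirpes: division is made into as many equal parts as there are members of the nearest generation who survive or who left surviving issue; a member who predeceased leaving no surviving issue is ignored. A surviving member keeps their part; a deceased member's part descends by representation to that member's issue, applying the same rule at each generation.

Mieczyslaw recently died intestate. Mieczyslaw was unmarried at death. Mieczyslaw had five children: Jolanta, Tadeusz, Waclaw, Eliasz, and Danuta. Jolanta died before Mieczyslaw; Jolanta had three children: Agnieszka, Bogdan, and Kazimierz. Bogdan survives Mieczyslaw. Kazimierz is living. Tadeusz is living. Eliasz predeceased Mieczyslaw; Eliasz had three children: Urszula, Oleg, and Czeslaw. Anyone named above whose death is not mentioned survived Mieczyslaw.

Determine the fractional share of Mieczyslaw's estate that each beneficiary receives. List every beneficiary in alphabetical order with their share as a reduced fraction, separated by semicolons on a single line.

There is no surviving spouse, so the entire estate passes to Mieczyslaw's descendants per stirpes.
The estate is divided into 5 equal shares of 1/5 among Jolanta, Tadeusz, Waclaw, Eliasz, Danuta.
Jolanta predeceased; the 1/5 allotted to Jolanta's branch passes to Jolanta's issue by representation.
The 1/5 is divided into 3 equal shares of 1/15 among Agnieszka, Bogdan, Kazimierz.
Agnieszka is living and takes 1/15.
Bogdan is living and takes 1/15.
Kazimierz is living and takes 1/15.
Tadeusz is living and takes 1/5.
Waclaw is living and takes 1/5.
Eliasz predeceased; the 1/5 allotted to Eliasz's branch passes to Eliasz's issue by representation.
The 1/5 is divided into 3 equal shares of 1/15 among Urszula, Oleg, Czeslaw.
Urszula is living and takes 1/15.
Oleg is living and takes 1/15.
Czeslaw is living and takes 1/15.
Danuta is living and takes 1/5.

Agnieszka 1/15; Bogdan 1/15; Czeslaw 1/15; Danuta 1/5; Kazimierz 1/15; Oleg 1/15; Tadeusz 1/5; Urszula 1/15; Waclaw 1/5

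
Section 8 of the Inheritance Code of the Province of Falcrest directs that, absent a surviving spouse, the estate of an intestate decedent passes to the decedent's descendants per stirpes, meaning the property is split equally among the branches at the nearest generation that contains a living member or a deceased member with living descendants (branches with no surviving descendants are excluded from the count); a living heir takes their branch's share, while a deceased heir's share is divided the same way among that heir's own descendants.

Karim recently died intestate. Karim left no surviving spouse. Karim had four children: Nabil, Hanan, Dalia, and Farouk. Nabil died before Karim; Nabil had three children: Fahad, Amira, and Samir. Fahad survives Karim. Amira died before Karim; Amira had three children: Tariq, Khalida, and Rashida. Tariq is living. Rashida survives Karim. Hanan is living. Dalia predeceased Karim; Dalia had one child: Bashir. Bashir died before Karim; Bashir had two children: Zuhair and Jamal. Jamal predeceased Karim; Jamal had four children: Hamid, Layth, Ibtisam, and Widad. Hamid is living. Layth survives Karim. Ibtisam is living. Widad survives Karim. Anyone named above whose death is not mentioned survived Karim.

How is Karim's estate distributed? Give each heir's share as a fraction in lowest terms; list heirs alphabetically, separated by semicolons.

Fahad 1/12; Farouk 1/4; Hamid 1/32; Hanan 1/4; Ibtisam 1/32; Khalida 1/36; Layth 1/32; Rashida 1/36; Samir 1/12; Tariq 1/36; Widad 1/32; Zuhair 1/8

There is no surviving spouse, so the entire estate passes to Karim's descendants per stirpes.
The estate is divided into 4 equal shares of 1/4 among Nabil, Hanan, Dalia, Farouk.
Nabil predeceased; the 1/4 allotted to Nabil's branch passes to Nabil's issue by representation.
The 1/4 is divided into 3 equal shares of 1/12 among Fahad, Amira, Samir.
Fahad is living and takes 1/12.
Amira predeceased; the 1/12 allotted to Amira's branch passes to Amira's issue by representation.
The 1/12 is divided into 3 equal shares of 1/36 among Tariq, Khalida, Rashida.
Tariq is living and takes 1/36.
Khalida is living and takes 1/36.
Rashida is living and takes 1/36.
Samir is living and takes 1/12.
Hanan is living and takes 1/4.
Dalia predeceased; the 1/4 allotted to Dalia's branch passes to Dalia's issue by representation.
Bashir's line is the sole branch at this level, so the full 1/4 passes to Bashir's issue by representation.
The 1/4 is divided into 2 equal shares of 1/8 among Zuhair, Jamal.
Zuhair is living and takes 1/8.
Jamal predeceased; the 1/8 allotted to Jamal's branch passes to Jamal's issue by representation.
The 1/8 is divided into 4 equal shares of 1/32 among Hamid, Layth, Ibtisam, Widad.
Hamid is living and takes 1/32.
Layth is living and takes 1/32.
Ibtisam is living and takes 1/32.
Widad is living and takes 1/32.
Farouk is living and takes 1/4.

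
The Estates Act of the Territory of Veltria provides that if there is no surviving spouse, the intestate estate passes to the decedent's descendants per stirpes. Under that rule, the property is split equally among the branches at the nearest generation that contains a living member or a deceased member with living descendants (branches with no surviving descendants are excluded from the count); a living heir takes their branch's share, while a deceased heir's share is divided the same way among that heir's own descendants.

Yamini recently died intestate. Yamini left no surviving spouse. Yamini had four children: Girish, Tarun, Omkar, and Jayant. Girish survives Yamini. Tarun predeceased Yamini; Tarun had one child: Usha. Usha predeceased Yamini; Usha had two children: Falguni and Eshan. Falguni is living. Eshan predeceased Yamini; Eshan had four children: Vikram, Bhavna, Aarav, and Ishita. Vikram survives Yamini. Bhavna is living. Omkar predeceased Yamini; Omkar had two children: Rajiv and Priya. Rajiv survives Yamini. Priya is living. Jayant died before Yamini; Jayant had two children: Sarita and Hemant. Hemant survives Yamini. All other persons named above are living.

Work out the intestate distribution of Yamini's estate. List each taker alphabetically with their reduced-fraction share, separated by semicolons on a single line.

There is no surviving spouse, so the entire estate passes to Yamini's descendants per stirpes.
The estate is divided into 4 equal shares of 1/4 among Girish, Tarun, Omkar, Jayant.
Girish is living and takes 1/4.
Tarun predeceased; the 1/4 allotted to Tarun's branch passes to Tarun's issue by representation.
Usha's line is the sole branch at this level, so the full 1/4 passes to Usha's issue by representation.
The 1/4 is divided into 2 equal shares of 1/8 among Falguni, Eshan.
Falguni is living and takes 1/8.
Eshan predeceased; the 1/8 allotted to Eshan's branch passes to Eshan's issue by representation.
The 1/8 is divided into 4 equal shares of 1/32 among Vikram, Bhavna, Aarav, Ishita.
Vikram is living and takes 1/32.
Bhavna is living and takes 1/32.
Aarav is living and takes 1/32.
Ishita is living and takes 1/32.
Omkar predeceased; the 1/4 allotted to Omkar's branch passes to Omkar's issue by representation.
The 1/4 is divided into 2 equal shares of 1/8 among Rajiv, Priya.
Rajiv is living and takes 1/8.
Priya is living and takes 1/8.
Jayant predeceased; the 1/4 allotted to Jayant's branch passes to Jayant's issue by representation.
The 1/4 is divided into 2 equal shares of 1/8 among Sarita, Hemant.
Sarita is living and takes 1/8.
Hemant is living and takes 1/8.

Aarav 1/32; Bhavna 1/32; Falguni 1/8; Girish 1/4; Hemant 1/8; Ishita 1/32; Priya 1/8; Rajiv 1/8; Sarita 1/8; Vikram 1/32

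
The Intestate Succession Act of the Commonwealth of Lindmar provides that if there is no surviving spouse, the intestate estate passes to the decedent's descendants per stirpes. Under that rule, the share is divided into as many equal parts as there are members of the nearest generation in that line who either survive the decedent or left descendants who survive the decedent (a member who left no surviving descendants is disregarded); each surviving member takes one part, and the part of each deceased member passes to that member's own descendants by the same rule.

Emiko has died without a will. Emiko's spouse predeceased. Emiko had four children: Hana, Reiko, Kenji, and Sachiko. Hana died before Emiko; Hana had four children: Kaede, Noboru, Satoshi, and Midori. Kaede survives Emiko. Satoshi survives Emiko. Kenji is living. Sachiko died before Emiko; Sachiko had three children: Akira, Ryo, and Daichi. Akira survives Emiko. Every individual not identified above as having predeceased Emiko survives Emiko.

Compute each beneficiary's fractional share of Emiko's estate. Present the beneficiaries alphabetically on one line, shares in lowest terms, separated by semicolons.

Akira 1/12; Daichi 1/12; Kaede 1/16; Kenji 1/4; Midori 1/16; Noboru 1/16; Reiko 1/4; Ryo 1/12; Satoshi 1/16

There is no surviving spouse, so the entire estate passes to Emiko's descendants per stirpes.
The estate is divided into 4 equal shares of 1/4 among Hana, Reiko, Kenji, Sachiko.
Hana predeceased; the 1/4 allotted to Hana's branch passes to Hana's issue by representation.
The 1/4 is divided into 4 equal shares of 1/16 among Kaede, Noboru, Satoshi, Midori.
Kaede is living and takes 1/16.
Noboru is living and takes 1/16.
Satoshi is living and takes 1/16.
Midori is living and takes 1/16.
Reiko is living and takes 1/4.
Kenji is living and takes 1/4.
Sachiko predeceased; the 1/4 allotted to Sachiko's branch passes to Sachiko's issue by representation.
The 1/4 is divided into 3 equal shares of 1/12 among Akira, Ryo, Daichi.
Akira is living and takes 1/12.
Ryo is living and takes 1/12.
Daichi is living and takes 1/12.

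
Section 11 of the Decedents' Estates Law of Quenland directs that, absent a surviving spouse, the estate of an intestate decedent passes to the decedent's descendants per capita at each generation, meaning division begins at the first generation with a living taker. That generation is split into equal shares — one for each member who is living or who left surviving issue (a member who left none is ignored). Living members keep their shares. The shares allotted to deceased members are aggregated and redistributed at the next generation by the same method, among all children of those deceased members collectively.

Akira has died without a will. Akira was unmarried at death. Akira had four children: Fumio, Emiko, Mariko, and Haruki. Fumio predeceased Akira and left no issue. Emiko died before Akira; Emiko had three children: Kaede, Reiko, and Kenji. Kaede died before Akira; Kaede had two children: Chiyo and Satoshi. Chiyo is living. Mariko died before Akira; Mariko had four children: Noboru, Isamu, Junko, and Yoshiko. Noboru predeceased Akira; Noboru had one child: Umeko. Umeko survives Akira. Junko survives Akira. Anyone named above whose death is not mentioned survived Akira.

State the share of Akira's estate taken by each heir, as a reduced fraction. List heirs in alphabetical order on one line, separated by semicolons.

There is no surviving spouse, so the entire estate passes to Akira's descendants per capita at each generation.
At generation 1 (Emiko, Mariko, Haruki) there are 3 shares of (1)/3 = 1/3 each.
Living: Haruki — each takes 1/3.
Deceased: Emiko and Mariko. Their combined 2/3 is pooled and carried to generation 2.
At generation 2 (Kaede, Reiko, Kenji, Noboru, Isamu, Junko, Yoshiko) there are 7 shares of (2/3)/7 = 2/21 each.
Living: Reiko, Kenji, Isamu, Junko, and Yoshiko — each takes 2/21.
Deceased: Kaede and Noboru. Their combined 4/21 is pooled and carried to generation 3.
At generation 3 (Chiyo, Satoshi, Umeko) there are 3 shares of (4/21)/3 = 4/63 each.
Living: Chiyo, Satoshi, and Umeko — each takes 4/63.

Chiyo 4/63; Haruki 1/3; Isamu 2/21; Junko 2/21; Kenji 2/21; Reiko 2/21; Satoshi 4/63; Umeko 4/63; Yoshiko 2/21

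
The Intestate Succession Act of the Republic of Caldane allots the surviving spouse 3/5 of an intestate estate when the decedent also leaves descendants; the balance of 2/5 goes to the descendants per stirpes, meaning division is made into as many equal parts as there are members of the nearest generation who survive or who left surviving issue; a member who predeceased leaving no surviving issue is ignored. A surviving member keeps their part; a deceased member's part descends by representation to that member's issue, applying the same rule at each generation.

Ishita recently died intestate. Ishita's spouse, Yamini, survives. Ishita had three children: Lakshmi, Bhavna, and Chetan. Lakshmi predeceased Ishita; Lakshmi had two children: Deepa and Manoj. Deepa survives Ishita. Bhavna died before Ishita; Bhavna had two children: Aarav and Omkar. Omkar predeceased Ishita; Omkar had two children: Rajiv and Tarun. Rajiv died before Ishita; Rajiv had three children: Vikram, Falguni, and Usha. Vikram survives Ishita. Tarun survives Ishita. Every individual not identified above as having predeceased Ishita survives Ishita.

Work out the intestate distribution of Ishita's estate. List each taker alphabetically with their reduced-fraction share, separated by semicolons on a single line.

Aarav 1/15; Chetan 2/15; Deepa 1/15; Falguni 1/90; Manoj 1/15; Tarun 1/30; Usha 1/90; Vikram 1/90; Yamini 3/5

Yamini, as surviving spouse, takes 3/5.
The remaining 2/5 passes to Ishita's descendants per stirpes.
The 2/5 is divided into 3 equal shares of 2/15 among Lakshmi, Bhavna, Chetan.
Lakshmi predeceased; the 2/15 allotted to Lakshmi's branch passes to Lakshmi's issue by representation.
The 2/15 is divided into 2 equal shares of 1/15 among Deepa, Manoj.
Deepa is living and takes 1/15.
Manoj is living and takes 1/15.
Bhavna predeceased; the 2/15 allotted to Bhavna's branch passes to Bhavna's issue by representation.
The 2/15 is divided into 2 equal shares of 1/15 among Aarav, Omkar.
Aarav is living and takes 1/15.
Omkar predeceased; the 1/15 allotted to Omkar's branch passes to Omkar's issue by representation.
The 1/15 is divided into 2 equal shares of 1/30 among Rajiv, Tarun.
Rajiv predeceased; the 1/30 allotted to Rajiv's branch passes to Rajiv's issue by representation.
The 1/30 is divided into 3 equal shares of 1/90 among Vikram, Falguni, Usha.
Vikram is living and takes 1/90.
Falguni is living and takes 1/90.
Usha is living and takes 1/90.
Tarun is living and takes 1/30.
Chetan is living and takes 2/15.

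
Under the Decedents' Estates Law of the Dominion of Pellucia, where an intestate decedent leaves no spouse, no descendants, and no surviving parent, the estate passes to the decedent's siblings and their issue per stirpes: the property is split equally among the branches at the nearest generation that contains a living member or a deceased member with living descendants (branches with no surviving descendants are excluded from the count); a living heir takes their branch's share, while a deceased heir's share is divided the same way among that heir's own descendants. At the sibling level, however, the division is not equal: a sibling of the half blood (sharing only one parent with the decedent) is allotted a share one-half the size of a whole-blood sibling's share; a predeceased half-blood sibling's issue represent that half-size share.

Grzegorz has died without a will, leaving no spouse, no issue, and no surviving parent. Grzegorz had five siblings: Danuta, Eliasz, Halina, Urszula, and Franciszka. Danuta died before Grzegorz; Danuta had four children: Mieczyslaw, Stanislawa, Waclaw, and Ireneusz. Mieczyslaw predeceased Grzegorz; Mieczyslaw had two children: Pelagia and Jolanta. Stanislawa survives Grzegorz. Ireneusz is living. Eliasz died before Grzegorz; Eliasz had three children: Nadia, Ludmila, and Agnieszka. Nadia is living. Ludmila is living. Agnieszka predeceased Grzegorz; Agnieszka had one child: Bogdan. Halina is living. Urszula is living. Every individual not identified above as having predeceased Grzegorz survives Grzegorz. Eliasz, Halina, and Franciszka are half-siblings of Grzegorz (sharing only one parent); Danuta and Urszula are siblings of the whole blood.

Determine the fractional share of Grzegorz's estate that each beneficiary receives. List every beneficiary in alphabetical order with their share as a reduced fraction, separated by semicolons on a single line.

Bogdan 1/21; Franciszka 1/7; Halina 1/7; Ireneusz 1/14; Jolanta 1/28; Ludmila 1/21; Nadia 1/21; Pelagia 1/28; Stanislawa 1/14; Urszula 2/7; Waclaw 1/14

No spouse, descendants, or parent survives, so the estate passes to Grzegorz's siblings per stirpes.
Half-blood siblings count for one-half the weight of whole-blood siblings at the initial division.
Dividing 1 in proportion to weights (total weight 7/2): Danuta (weight 1) → 2/7; Eliasz (weight 1/2) → 1/7; Halina (weight 1/2) → 1/7; Urszula (weight 1) → 2/7; Franciszka (weight 1/2) → 1/7.
Danuta predeceased; the 2/7 allotted to Danuta's branch passes to Danuta's issue by representation.
The 2/7 is divided into 4 equal shares of 1/14 among Mieczyslaw, Stanislawa, Waclaw, Ireneusz.
Mieczyslaw predeceased; the 1/14 allotted to Mieczyslaw's branch passes to Mieczyslaw's issue by representation.
The 1/14 is divided into 2 equal shares of 1/28 among Pelagia, Jolanta.
Pelagia is living and takes 1/28.
Jolanta is living and takes 1/28.
Stanislawa is living and takes 1/14.
Waclaw is living and takes 1/14.
Ireneusz is living and takes 1/14.
Eliasz predeceased; the 1/7 allotted to Eliasz's branch passes to Eliasz's issue by representation.
The 1/7 is divided into 3 equal shares of 1/21 among Nadia, Ludmila, Agnieszka.
Nadia is living and takes 1/21.
Ludmila is living and takes 1/21.
Agnieszka predeceased; the 1/21 allotted to Agnieszka's branch passes to Agnieszka's issue by representation.
Bogdan is the sole taker at this level and receives the full 1/21.
Halina is living and takes 1/7.
Urszula is living and takes 2/7.
Franciszka is living and takes 1/7.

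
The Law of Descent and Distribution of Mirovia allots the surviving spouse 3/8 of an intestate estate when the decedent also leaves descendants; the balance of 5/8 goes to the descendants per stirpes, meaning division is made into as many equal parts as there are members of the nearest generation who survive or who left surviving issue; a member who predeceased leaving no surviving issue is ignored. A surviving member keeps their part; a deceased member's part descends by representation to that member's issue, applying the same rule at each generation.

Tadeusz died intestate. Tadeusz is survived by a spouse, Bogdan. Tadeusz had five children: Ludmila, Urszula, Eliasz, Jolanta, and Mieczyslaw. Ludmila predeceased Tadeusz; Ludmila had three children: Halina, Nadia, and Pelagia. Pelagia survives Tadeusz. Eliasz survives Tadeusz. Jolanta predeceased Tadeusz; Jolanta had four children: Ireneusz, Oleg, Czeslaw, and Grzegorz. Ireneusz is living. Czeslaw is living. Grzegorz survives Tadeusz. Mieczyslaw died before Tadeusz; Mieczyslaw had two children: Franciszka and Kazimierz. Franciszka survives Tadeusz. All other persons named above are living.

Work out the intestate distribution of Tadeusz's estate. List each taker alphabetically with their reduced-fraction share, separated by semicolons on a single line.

Bogdan 3/8; Czeslaw 1/32; Eliasz 1/8; Franciszka 1/16; Grzegorz 1/32; Halina 1/24; Ireneusz 1/32; Kazimierz 1/16; Nadia 1/24; Oleg 1/32; Pelagia 1/24; Urszula 1/8

Bogdan, as surviving spouse, takes 3/8.
The remaining 5/8 passes to Tadeusz's descendants per stirpes.
The 5/8 is divided into 5 equal shares of 1/8 among Ludmila, Urszula, Eliasz, Jolanta, Mieczyslaw.
Ludmila predeceased; the 1/8 allotted to Ludmila's branch passes to Ludmila's issue by representation.
The 1/8 is divided into 3 equal shares of 1/24 among Halina, Nadia, Pelagia.
Halina is living and takes 1/24.
Nadia is living and takes 1/24.
Pelagia is living and takes 1/24.
Urszula is living and takes 1/8.
Eliasz is living and takes 1/8.
Jolanta predeceased; the 1/8 allotted to Jolanta's branch passes to Jolanta's issue by representation.
The 1/8 is divided into 4 equal shares of 1/32 among Ireneusz, Oleg, Czeslaw, Grzegorz.
Ireneusz is living and takes 1/32.
Oleg is living and takes 1/32.
Czeslaw is living and takes 1/32.
Grzegorz is living and takes 1/32.
Mieczyslaw predeceased; the 1/8 allotted to Mieczyslaw's branch passes to Mieczyslaw's issue by representation.
The 1/8 is divided into 2 equal shares of 1/16 among Franciszka, Kazimierz.
Franciszka is living and takes 1/16.
Kazimierz is living and takes 1/16.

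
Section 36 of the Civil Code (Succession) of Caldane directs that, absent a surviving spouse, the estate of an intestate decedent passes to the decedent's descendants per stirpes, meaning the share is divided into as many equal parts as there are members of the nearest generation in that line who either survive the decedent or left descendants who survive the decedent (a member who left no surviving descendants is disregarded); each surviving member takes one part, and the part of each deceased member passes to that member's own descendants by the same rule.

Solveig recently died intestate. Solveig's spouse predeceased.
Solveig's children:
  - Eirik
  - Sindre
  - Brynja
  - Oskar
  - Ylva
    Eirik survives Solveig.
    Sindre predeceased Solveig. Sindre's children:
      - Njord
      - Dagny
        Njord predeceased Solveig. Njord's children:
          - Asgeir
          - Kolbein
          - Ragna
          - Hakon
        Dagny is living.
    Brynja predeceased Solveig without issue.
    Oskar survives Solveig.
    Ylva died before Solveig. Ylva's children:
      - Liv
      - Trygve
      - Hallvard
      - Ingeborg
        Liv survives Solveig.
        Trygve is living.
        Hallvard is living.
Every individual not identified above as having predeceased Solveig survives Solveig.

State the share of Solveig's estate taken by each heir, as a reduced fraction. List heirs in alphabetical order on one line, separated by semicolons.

There is no surviving spouse, so the entire estate passes to Solveig's descendants per stirpes.
Brynja left no surviving issue, so that branch lapses and is disregarded.
The estate is divided into 4 equal shares of 1/4 among Eirik, Sindre, Oskar, Ylva.
Eirik is living and takes 1/4.
Sindre predeceased; the 1/4 allotted to Sindre's branch passes to Sindre's issue by representation.
The 1/4 is divided into 2 equal shares of 1/8 among Njord, Dagny.
Njord predeceased; the 1/8 allotted to Njord's branch passes to Njord's issue by representation.
The 1/8 is divided into 4 equal shares of 1/32 among Asgeir, Kolbein, Ragna, Hakon.
Asgeir is living and takes 1/32.
Kolbein is living and takes 1/32.
Ragna is living and takes 1/32.
Hakon is living and takes 1/32.
Dagny is living and takes 1/8.
Oskar is living and takes 1/4.
Ylva predeceased; the 1/4 allotted to Ylva's branch passes to Ylva's issue by representation.
The 1/4 is divided into 4 equal shares of 1/16 among Liv, Trygve, Hallvard, Ingeborg.
Liv is living and takes 1/16.
Trygve is living and takes 1/16.
Hallvard is living and takes 1/16.
Ingeborg is living and takes 1/16.

Asgeir 1/32; Dagny 1/8; Eirik 1/4; Hakon 1/32; Hallvard 1/16; Ingeborg 1/16; Kolbein 1/32; Liv 1/16; Oskar 1/4; Ragna 1/32; Trygve 1/16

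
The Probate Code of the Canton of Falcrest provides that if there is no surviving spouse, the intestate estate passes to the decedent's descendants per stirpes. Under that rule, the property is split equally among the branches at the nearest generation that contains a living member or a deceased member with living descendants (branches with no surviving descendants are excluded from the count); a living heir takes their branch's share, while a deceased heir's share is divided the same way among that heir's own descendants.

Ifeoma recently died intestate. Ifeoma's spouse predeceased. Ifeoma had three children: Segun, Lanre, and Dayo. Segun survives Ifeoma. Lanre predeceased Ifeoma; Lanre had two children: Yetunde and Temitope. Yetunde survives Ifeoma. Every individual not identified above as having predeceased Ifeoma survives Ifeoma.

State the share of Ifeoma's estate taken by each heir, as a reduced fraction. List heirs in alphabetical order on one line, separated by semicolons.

Dayo 1/3; Segun 1/3; Temitope 1/6; Yetunde 1/6

There is no surviving spouse, so the entire estate passes to Ifeoma's descendants per stirpes.
The estate is divided into 3 equal shares of 1/3 among Segun, Lanre, Dayo.
Segun is living and takes 1/3.
Lanre predeceased; the 1/3 allotted to Lanre's branch passes to Lanre's issue by representation.
The 1/3 is divided into 2 equal shares of 1/6 among Yetunde, Temitope.
Yetunde is living and takes 1/6.
Temitope is living and takes 1/6.
Dayo is living and takes 1/3.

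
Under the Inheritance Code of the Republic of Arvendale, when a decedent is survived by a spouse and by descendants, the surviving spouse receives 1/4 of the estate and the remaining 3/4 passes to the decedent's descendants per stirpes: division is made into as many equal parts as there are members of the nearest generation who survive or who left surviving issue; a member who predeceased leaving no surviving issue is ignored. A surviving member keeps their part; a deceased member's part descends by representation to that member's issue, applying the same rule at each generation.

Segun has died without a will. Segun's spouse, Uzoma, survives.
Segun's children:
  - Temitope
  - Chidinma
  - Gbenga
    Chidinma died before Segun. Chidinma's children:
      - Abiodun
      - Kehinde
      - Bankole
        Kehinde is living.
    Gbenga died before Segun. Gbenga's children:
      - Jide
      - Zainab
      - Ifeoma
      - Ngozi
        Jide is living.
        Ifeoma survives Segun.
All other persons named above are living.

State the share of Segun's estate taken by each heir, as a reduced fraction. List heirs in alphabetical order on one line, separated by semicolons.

Abiodun 1/12; Bankole 1/12; Ifeoma 1/16; Jide 1/16; Kehinde 1/12; Ngozi 1/16; Temitope 1/4; Uzoma 1/4; Zainab 1/16

Uzoma, as surviving spouse, takes 1/4.
The remaining 3/4 passes to Segun's descendants per stirpes.
The 3/4 is divided into 3 equal shares of 1/4 among Temitope, Chidinma, Gbenga.
Temitope is living and takes 1/4.
Chidinma predeceased; the 1/4 allotted to Chidinma's branch passes to Chidinma's issue by representation.
The 1/4 is divided into 3 equal shares of 1/12 among Abiodun, Kehinde, Bankole.
Abiodun is living and takes 1/12.
Kehinde is living and takes 1/12.
Bankole is living and takes 1/12.
Gbenga predeceased; the 1/4 allotted to Gbenga's branch passes to Gbenga's issue by representation.
The 1/4 is divided into 4 equal shares of 1/16 among Jide, Zainab, Ifeoma, Ngozi.
Jide is living and takes 1/16.
Zainab is living and takes 1/16.
Ifeoma is living and takes 1/16.
Ngozi is living and takes 1/16.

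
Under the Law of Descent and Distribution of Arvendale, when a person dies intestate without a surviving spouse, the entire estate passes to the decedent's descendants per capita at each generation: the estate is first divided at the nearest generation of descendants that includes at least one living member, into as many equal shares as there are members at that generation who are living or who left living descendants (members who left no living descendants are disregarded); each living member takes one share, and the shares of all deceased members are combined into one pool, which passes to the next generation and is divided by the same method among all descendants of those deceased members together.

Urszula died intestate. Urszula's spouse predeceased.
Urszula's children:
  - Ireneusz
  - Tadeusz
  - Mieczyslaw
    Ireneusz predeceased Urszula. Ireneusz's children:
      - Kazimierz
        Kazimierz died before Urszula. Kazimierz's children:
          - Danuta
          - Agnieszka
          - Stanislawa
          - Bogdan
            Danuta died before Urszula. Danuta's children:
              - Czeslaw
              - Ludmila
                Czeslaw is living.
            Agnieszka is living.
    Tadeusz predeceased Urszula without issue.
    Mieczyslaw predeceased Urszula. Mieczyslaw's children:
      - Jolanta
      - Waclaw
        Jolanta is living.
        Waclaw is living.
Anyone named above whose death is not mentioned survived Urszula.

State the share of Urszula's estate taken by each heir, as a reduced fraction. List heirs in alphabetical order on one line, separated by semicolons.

There is no surviving spouse, so the entire estate passes to Urszula's descendants per capita at each generation.
No one at generation 1 (Ireneusz, Mieczyslaw) is living; moving to the next generation.
At generation 2 (Kazimierz, Jolanta, Waclaw) there are 3 shares of (1)/3 = 1/3 each.
Living: Jolanta and Waclaw — each takes 1/3.
Deceased: Kazimierz. That 1/3 share is carried to generation 3.
At generation 3 (Danuta, Agnieszka, Stanislawa, Bogdan) there are 4 shares of (1/3)/4 = 1/12 each.
Living: Agnieszka, Stanislawa, and Bogdan — each takes 1/12.
Deceased: Danuta. That 1/12 share is carried to generation 4.
At generation 4 (Czeslaw, Ludmila) there are 2 shares of (1/12)/2 = 1/24 each.
Living: Czeslaw and Ludmila — each takes 1/24.

Agnieszka 1/12; Bogdan 1/12; Czeslaw 1/24; Jolanta 1/3; Ludmila 1/24; Stanislawa 1/12; Waclaw 1/3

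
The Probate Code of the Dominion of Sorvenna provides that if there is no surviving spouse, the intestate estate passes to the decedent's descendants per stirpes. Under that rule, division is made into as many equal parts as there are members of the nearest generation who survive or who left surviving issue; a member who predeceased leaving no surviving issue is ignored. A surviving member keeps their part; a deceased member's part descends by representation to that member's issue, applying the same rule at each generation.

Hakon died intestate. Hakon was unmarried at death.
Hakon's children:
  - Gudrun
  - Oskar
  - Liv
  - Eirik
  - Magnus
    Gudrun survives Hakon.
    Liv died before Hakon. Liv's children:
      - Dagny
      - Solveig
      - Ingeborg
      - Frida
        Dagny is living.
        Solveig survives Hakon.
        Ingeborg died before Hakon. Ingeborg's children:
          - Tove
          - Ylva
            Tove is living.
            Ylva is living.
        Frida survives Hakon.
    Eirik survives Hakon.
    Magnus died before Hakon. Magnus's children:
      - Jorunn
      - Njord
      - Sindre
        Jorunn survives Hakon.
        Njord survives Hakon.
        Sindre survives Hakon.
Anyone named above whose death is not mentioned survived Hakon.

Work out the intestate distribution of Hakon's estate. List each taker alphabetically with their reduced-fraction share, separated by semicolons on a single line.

Dagny 1/20; Eirik 1/5; Frida 1/20; Gudrun 1/5; Jorunn 1/15; Njord 1/15; Oskar 1/5; Sindre 1/15; Solveig 1/20; Tove 1/40; Ylva 1/40

There is no surviving spouse, so the entire estate passes to Hakon's descendants per stirpes.
The estate is divided into 5 equal shares of 1/5 among Gudrun, Oskar, Liv, Eirik, Magnus.
Gudrun is living and takes 1/5.
Oskar is living and takes 1/5.
Liv predeceased; the 1/5 allotted to Liv's branch passes to Liv's issue by representation.
The 1/5 is divided into 4 equal shares of 1/20 among Dagny, Solveig, Ingeborg, Frida.
Dagny is living and takes 1/20.
Solveig is living and takes 1/20.
Ingeborg predeceased; the 1/20 allotted to Ingeborg's branch passes to Ingeborg's issue by representation.
The 1/20 is divided into 2 equal shares of 1/40 among Tove, Ylva.
Tove is living and takes 1/40.
Ylva is living and takes 1/40.
Frida is living and takes 1/20.
Eirik is living and takes 1/5.
Magnus predeceased; the 1/5 allotted to Magnus's branch passes to Magnus's issue by representation.
The 1/5 is divided into 3 equal shares of 1/15 among Jorunn, Njord, Sindre.
Jorunn is living and takes 1/15.
Njord is living and takes 1/15.
Sindre is living and takes 1/15.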